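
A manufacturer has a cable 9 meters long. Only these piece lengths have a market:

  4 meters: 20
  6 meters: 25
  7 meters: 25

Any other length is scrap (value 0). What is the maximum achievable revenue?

Consider every possible first cut. f[k] is the best of p[i]+f[k−i] over all sellable i≤k.
f[1] = 0
f[2] = 0
f[3] = 0
f[4] = 20
f[5] = 20
f[6] = max(20+0, 25+0) = 25
f[7] = max(20+0, 25+0, 25+0) = 25
f[8] = max(20+20, 25+0, 25+0) = 40
f[9] = max(20+20, 25+0, 25+0) = 40
One optimal cutting: pieces 4 + 4 with 1 meter of scrap → 40.

40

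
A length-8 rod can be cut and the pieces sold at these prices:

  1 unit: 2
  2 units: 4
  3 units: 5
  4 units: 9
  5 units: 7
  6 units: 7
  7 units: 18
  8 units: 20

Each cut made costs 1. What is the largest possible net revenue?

Build net[k] bottom-up: net[k] = max over allowed piece i of (p[i] + net[k−i]) − 1 per cut.
net[1] = 2
net[2] = max(2+2-1, 4+0) = 4
net[3] = max(2+4-1, 4+2-1, 5+0) = 5
net[4] = max(2+5-1, 4+4-1, 5+2-1, 9+0) = 9
net[5] = max(2+9-1, 4+5-1, 5+4-1, 9+2-1, 7+0) = 10
net[6] = max(2+10-1, 4+9-1, 5+5-1, 9+4-1, 7+2-1, 7+0) = 12
net[7] = max(2+12-1, 4+10-1, 5+9-1, …, 7+2-1, 18+0) = 18
net[8] = max(2+18-1, 4+12-1, 5+10-1, …, 18+2-1, 20+0) = 20
Best is to make no cuts and sell whole for 20.

20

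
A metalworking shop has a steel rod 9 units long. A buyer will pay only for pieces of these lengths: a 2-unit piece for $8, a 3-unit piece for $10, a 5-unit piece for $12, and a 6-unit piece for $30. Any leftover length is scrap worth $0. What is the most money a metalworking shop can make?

40

Build best[k] bottom-up: best[k] = max over allowed piece i of (p[i] + best[k−i]).
best[1] = 0
best[2] = 8
best[3] = max(8+0, 10+0) = 10
best[4] = max(8+8, 10+0) = 16
best[5] = max(8+10, 10+8, 12+0) = 18
best[6] = max(8+16, 10+10, 12+0, 30+0) = 30
best[7] = max(8+18, 10+16, 12+8, 30+0) = 30
best[8] = max(8+30, 10+18, 12+10, 30+8) = 38
best[9] = max(8+30, 10+30, 12+16, 30+10) = 40
One optimal cutting: 6 + 3 → $40.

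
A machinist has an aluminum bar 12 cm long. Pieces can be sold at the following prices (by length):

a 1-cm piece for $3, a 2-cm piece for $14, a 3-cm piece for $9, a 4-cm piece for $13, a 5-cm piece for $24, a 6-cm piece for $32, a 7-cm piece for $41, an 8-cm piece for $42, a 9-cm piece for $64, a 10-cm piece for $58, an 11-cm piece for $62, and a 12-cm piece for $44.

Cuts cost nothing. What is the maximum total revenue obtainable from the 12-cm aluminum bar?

Build r[k] bottom-up: r[k] = max over allowed piece i of (p[i] + r[k−i]).
r[1] = 3
r[2] = max(3+3, 14+0) = 14
r[3] = max(3+14, 14+3, 9+0) = 17
r[4] = max(3+17, 14+14, 9+3, 13+0) = 28
r[5] = max(3+28, 14+17, 9+14, 13+3, 24+0) = 31
r[6] = max(3+31, 14+28, 9+17, 13+14, 24+3, 32+0) = 42
r[7] = max(3+42, 14+31, 9+28, …, 32+3, 41+0) = 45
r[8] = max(3+45, 14+42, 9+31, …, 41+3, 42+0) = 56
r[9] = max(3+56, 14+45, 9+42, …, 42+3, 64+0) = 64
r[10] = max(3+64, 14+56, 9+45, …, 64+3, 58+0) = 70
r[11] = max(3+70, 14+64, 9+56, …, 58+3, 62+0) = 78
r[12] = max(3+78, 14+70, 9+64, …, 62+3, 44+0) = 84
One optimal cutting: 2 + 2 + 2 + 2 + 2 + 2 → $14 + $14 + $14 + $14 + $14 + $14 = $84.

84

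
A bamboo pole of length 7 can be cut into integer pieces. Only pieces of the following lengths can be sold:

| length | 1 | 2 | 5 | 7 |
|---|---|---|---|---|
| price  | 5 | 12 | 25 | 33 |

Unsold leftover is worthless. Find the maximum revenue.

41

Let best[k] be the best obtainable value from length k. For each k, try every first piece i and keep the best of price[i] + best[k−i].
best[1] = 5
best[2] = max(5+5, 12+0) = 12
best[3] = max(5+12, 12+5) = 17
best[4] = max(5+17, 12+12) = 24
best[5] = max(5+24, 12+17, 25+0) = 29
best[6] = max(5+29, 12+24, 25+5) = 36
best[7] = max(5+36, 12+29, 25+12, 33+0) = 41
One optimal cutting: 2 + 2 + 2 + 1 → $41.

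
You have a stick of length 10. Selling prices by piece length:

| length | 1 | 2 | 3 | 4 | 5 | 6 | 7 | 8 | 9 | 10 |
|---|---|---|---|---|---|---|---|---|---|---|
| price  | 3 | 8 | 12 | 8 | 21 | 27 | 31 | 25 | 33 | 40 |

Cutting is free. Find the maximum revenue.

Build r[k] bottom-up: r[k] = max over allowed piece i of (p[i] + r[k−i]).
r[1] = 3
r[2] = max(3+3, 8+0) = 8
r[3] = max(3+8, 8+3, 12+0) = 12
r[4] = max(3+12, 8+8, 12+3, 8+0) = 16
r[5] = max(3+16, 8+12, 12+8, 8+3, 21+0) = 21
r[6] = max(3+21, 8+16, 12+12, 8+8, 21+3, 27+0) = 27
r[7] = max(3+27, 8+21, 12+16, …, 27+3, 31+0) = 31
r[8] = max(3+31, 8+27, 12+21, …, 31+3, 25+0) = 35
r[9] = max(3+35, 8+31, 12+27, …, 25+3, 33+0) = 39
r[10] = max(3+39, 8+35, 12+31, …, 33+3, 40+0) = 43
One optimal cutting: 6 + 2 + 2 → 27 + 8 + 8 = 43.

43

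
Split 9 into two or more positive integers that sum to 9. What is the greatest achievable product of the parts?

27

Let g[k] be the best product for length k (with at least one cut). For each first piece i, the rest contributes max(k−i, g[k−i]).
Small cases: g[2]=1.
g[3] = 1*max(2,1) = 1*2 = 2
g[4] = 2*max(2,1) = 2*2 = 4
g[5] = 2*max(3,2) = 2*3 = 6
g[6] = 3*max(3,2) = 3*3 = 9
g[7] = 2*max(5,6) = 2*6 = 12
g[8] = 2*max(6,9) = 2*9 = 18
g[9] = 3*max(6,9) = 3*9 = 27
One optimal split: 3 + 3 + 3; product 3*3*3 = 27.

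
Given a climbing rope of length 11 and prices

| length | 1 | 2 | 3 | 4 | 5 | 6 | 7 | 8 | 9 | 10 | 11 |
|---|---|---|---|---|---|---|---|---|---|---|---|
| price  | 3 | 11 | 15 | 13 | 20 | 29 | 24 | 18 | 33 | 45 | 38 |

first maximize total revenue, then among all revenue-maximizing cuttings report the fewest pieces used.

Consider every possible first cut. r[k] is the best of p[i]+r[k−i] over all sellable i≤k.
r[1] = 3
r[2] = 11
r[3] = 15
r[4] = 22  (first piece 2, then r[2]=11)
r[5] = 26  (first piece 2, then r[3]=15)
r[6] = 33  (first piece 2, then r[4]=22)
r[7] = 37  (first piece 2, then r[5]=26)
r[8] = 44  (first piece 2, then r[6]=33)
r[9] = 48  (first piece 2, then r[7]=37)
r[10] = 55  (first piece 2, then r[8]=44)
r[11] = 59  (first piece 2, then r[9]=48)
Maximum revenue is €59.
Now minimize piece count subject to staying optimal: for each k, pieces[k] = 1 + min over i with p[i]+r[k−i]=r[k] of pieces[k−i].
pieces[8] = 4
pieces[9] = 4
pieces[10] = 5
pieces[11] = 5

5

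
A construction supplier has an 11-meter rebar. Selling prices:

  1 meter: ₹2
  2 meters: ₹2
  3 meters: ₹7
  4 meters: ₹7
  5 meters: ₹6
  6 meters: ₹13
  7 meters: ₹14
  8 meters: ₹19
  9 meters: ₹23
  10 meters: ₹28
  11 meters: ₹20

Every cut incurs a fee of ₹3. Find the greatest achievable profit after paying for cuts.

Consider every possible first cut. v[k] is the best of p[i]+v[k−i] over all sellable i≤k, charging 3 whenever i<k.
v[1] = 2
v[2] = max(2+2-3, 2+0) = 2
v[3] = max(2+2-3, 2+2-3, 7+0) = 7
v[4] = max(2+7-3, 2+2-3, 7+2-3, 7+0) = 7
v[5] = max(2+7-3, 2+7-3, 7+2-3, 7+2-3, 6+0) = 6
v[6] = max(2+6-3, 2+7-3, 7+7-3, 7+2-3, 6+2-3, 13+0) = 13
v[7] = max(2+13-3, 2+6-3, 7+7-3, …, 13+2-3, 14+0) = 14
v[8] = max(2+14-3, 2+13-3, 7+6-3, …, 14+2-3, 19+0) = 19
v[9] = max(2+19-3, 2+14-3, 7+13-3, …, 19+2-3, 23+0) = 23
v[10] = max(2+23-3, 2+19-3, 7+14-3, …, 23+2-3, 28+0) = 28
v[11] = max(2+28-3, 2+23-3, 7+19-3, …, 28+2-3, 20+0) = 27
One optimal plan: pieces 10 + 1 (1 cut) → ₹30 − ₹3 = ₹27.

27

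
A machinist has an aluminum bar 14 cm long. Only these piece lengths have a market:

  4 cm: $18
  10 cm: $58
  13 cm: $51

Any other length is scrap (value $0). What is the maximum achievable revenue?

Build r[k] bottom-up: r[k] = max over allowed piece i of (p[i] + r[k−i]).
r[1] = 0
r[2] = 0
r[3] = 0
r[4] = 18
r[5] = 18
r[6] = 18
r[7] = 18
r[8] = 36  (first piece 4, then r[4]=18)
r[9] = 36
r[10] = max(18+18, 58+0) = 58
r[11] = max(18+18, 58+0) = 58
r[12] = max(18+36, 58+0) = 58
r[13] = max(18+36, 58+0, 51+0) = 58
r[14] = max(18+58, 58+18, 51+0) = 76
One optimal cutting: 10 + 4 → $76.

76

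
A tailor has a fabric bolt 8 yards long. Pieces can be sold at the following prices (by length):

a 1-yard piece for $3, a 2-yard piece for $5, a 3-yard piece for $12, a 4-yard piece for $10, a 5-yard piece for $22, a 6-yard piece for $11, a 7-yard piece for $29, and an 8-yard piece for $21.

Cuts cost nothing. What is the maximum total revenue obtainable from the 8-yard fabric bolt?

34

Let best[k] be the best obtainable value from length k. For each k, try every first piece i and keep the best of price[i] + best[k−i].
best[1] = 3
best[2] = max(3+3, 5+0) = 6
best[3] = max(3+6, 5+3, 12+0) = 12
best[4] = max(3+12, 5+6, 12+3, 10+0) = 15
best[5] = max(3+15, 5+12, 12+6, 10+3, 22+0) = 22
best[6] = max(3+22, 5+15, 12+12, 10+6, 22+3, 11+0) = 25
best[7] = max(3+25, 5+22, 12+15, …, 11+3, 29+0) = 29
best[8] = max(3+29, 5+25, 12+22, …, 29+3, 21+0) = 34
One optimal cutting: 5 + 3 → $22 + $12 = $34.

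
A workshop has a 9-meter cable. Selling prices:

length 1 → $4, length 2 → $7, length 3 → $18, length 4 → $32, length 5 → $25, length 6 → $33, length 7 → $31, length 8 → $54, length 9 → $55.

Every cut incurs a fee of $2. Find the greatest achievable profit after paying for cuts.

Build v[k] bottom-up: v[k] = max over allowed piece i of (p[i] + v[k−i]) − 2 per cut.
v[1] = 4
v[2] = 7
v[3] = 18
v[4] = 32
v[5] = 34  (first piece 1, then v[4]=32)
v[6] = 37  (first piece 2, then v[4]=32)
v[7] = 48  (first piece 3, then v[4]=32)
v[8] = 62  (first piece 4, then v[4]=32)
v[9] = 64  (first piece 1, then v[8]=62)
One optimal plan: pieces 4 + 4 + 1 (2 cuts) → $68 − $4 = $64.

64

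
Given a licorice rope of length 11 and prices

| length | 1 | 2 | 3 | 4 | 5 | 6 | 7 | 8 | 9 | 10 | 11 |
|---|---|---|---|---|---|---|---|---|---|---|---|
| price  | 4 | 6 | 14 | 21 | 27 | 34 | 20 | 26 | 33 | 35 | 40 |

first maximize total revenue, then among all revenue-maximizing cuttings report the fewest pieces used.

2

Build r[k] bottom-up: r[k] = max over allowed piece i of (p[i] + r[k−i]).
r[1] = 4
r[2] = 8  (first piece 1, then r[1]=4)
r[3] = 14
r[4] = 21
r[5] = 27
r[6] = 34
r[7] = 38  (first piece 1, then r[6]=34)
r[8] = 42  (first piece 1, then r[7]=38)
r[9] = 48  (first piece 3, then r[6]=34)
r[10] = 55  (first piece 4, then r[6]=34)
r[11] = 61  (first piece 5, then r[6]=34)
Maximum revenue is ¢61.
Now minimize piece count subject to staying optimal: for each k, pieces[k] = 1 + min over i with p[i]+r[k−i]=r[k] of pieces[k−i].
pieces[8] = 2
pieces[9] = 2
pieces[10] = 2
pieces[11] = 2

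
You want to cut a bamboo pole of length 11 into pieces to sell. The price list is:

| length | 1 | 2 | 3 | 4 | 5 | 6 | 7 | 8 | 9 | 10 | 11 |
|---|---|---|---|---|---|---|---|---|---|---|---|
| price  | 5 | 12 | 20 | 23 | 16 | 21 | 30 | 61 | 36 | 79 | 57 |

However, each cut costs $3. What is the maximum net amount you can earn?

81

Consider every possible first cut. v[k] is the best of p[i]+v[k−i] over all sellable i≤k, charging 3 whenever i<k.
v[1] = 5
v[2] = max(5+5-3, 12+0) = 12
v[3] = max(5+12-3, 12+5-3, 20+0) = 20
v[4] = max(5+20-3, 12+12-3, 20+5-3, 23+0) = 23
v[5] = max(5+23-3, 12+20-3, 20+12-3, 23+5-3, 16+0) = 29
v[6] = max(5+29-3, 12+23-3, 20+20-3, 23+12-3, 16+5-3, 21+0) = 37
v[7] = max(5+37-3, 12+29-3, 20+23-3, …, 21+5-3, 30+0) = 40
v[8] = max(5+40-3, 12+37-3, 20+29-3, …, 30+5-3, 61+0) = 61
v[9] = max(5+61-3, 12+40-3, 20+37-3, …, 61+5-3, 36+0) = 63
v[10] = max(5+63-3, 12+61-3, 20+40-3, …, 36+5-3, 79+0) = 79
v[11] = max(5+79-3, 12+63-3, 20+61-3, …, 79+5-3, 57+0) = 81
One optimal plan: pieces 10 + 1 (1 cut) → $84 − $3 = $81.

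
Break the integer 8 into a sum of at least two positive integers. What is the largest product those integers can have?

Let prod[k] be the best product for length k (with at least one cut). For each first piece i, the rest contributes max(k−i, prod[k−i]).
prod[2] = 1·max(1,0) = 1·1 = 1
prod[3] = 1·max(2,1) = 1·2 = 2
prod[4] = 2·max(2,1) = 2·2 = 4
prod[5] = 2·max(3,2) = 2·3 = 6
prod[6] = 3·max(3,2) = 3·3 = 9
prod[7] = 2·max(5,6) = 2·6 = 12
prod[8] = 2·max(6,9) = 2·9 = 18
One optimal split: 3 + 3 + 2; product 3·3·2 = 18.

18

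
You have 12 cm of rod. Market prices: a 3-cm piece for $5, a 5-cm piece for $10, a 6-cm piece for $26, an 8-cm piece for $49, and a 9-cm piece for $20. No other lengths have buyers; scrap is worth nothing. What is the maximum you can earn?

Consider every possible first cut. r[k] is the best of p[i]+r[k−i] over all sellable i≤k.
r[1] = 0
r[2] = 0
r[3] = 5
r[4] = 5
r[5] = max(5+0, 10+0) = 10
r[6] = max(5+5, 10+0, 26+0) = 26
r[7] = max(5+5, 10+0, 26+0) = 26
r[8] = max(5+10, 10+5, 26+0, 49+0) = 49
r[9] = max(5+26, 10+5, 26+5, 49+0, 20+0) = 49
r[10] = max(5+26, 10+10, 26+5, 49+0, 20+0) = 49
r[11] = max(5+49, 10+26, 26+10, 49+5, 20+0) = 54
r[12] = max(5+49, 10+26, 26+26, 49+5, 20+5) = 54
One optimal cutting: pieces 8 + 3 with 1 cm of scrap → $54.

54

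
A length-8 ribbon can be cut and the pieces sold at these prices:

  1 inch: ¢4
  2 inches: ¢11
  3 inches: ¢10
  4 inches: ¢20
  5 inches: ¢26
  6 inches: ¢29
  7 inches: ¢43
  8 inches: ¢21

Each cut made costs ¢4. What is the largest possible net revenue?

Let v[k] be the best obtainable value from length k. For each k, try every first piece i and keep the best of price[i] + v[k−i] minus the 4 cut fee when i<k.
v[1] = 4
v[2] = max(4+4-4, 11+0) = 11
v[3] = max(4+11-4, 11+4-4, 10+0) = 11
v[4] = max(4+11-4, 11+11-4, 10+4-4, 20+0) = 20
v[5] = max(4+20-4, 11+11-4, 10+11-4, 20+4-4, 26+0) = 26
v[6] = max(4+26-4, 11+20-4, 10+11-4, 20+11-4, 26+4-4, 29+0) = 29
v[7] = max(4+29-4, 11+26-4, 10+20-4, …, 29+4-4, 43+0) = 43
v[8] = max(4+43-4, 11+29-4, 10+26-4, …, 43+4-4, 21+0) = 43
One optimal plan: pieces 7 + 1 (1 cut) → ¢47 − ¢4 = ¢43.

43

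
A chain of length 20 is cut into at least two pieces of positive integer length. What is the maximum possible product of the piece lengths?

Define g[k] = max over 1≤i<k of i · max(k−i, g[k−i]); the inner max lets the remainder stay uncut if that's better.
g[2] = 1×max(1,0) = 1×1 = 1
g[3] = 1×max(2,1) = 1×2 = 2
g[4] = 2×max(2,1) = 2×2 = 4
g[5] = 2×max(3,2) = 2×3 = 6
g[6] = 3×max(3,2) = 3×3 = 9
g[7] = 2×max(5,6) = 2×6 = 12
g[8] = 2×max(6,9) = 2×9 = 18
g[9] = 3×max(6,9) = 3×9 = 27
g[10] = 2×max(8,18) = 2×18 = 36
g[11] = 2×max(9,27) = 2×27 = 54
g[12] = 3×max(9,27) = 3×27 = 81
g[13] = 2×max(11,54) = 2×54 = 108
g[14] = 2×max(12,81) = 2×81 = 162
g[15] = 3×max(12,81) = 3×81 = 243
g[16] = 2×max(14,162) = 2×162 = 324
g[17] = 2×max(15,243) = 2×243 = 486
g[18] = 3×max(15,243) = 3×243 = 729
g[19] = 2×max(17,486) = 2×486 = 972
g[20] = 2×max(18,729) = 2×729 = 1458
One optimal split: 3 + 3 + 3 + 3 + 3 + 3 + 2; product 3×3×3×3×3×3×2 = 1458.

1458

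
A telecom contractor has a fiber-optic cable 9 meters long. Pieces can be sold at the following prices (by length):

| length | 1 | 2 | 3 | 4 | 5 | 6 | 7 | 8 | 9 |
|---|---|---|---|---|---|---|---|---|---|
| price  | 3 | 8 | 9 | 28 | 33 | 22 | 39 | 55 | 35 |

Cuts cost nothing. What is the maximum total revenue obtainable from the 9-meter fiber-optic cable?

Build best[k] bottom-up: best[k] = max over allowed piece i of (p[i] + best[k−i]).
best[1] = 3
best[2] = 8
best[3] = 11  (first piece 1, then best[2]=8)
best[4] = 28
best[5] = 33
best[6] = 36  (first piece 1, then best[5]=33)
best[7] = 41  (first piece 2, then best[5]=33)
best[8] = 56  (first piece 4, then best[4]=28)
best[9] = 61  (first piece 4, then best[5]=33)
One optimal cutting: 5 + 4 → $33 + $28 = $61.

61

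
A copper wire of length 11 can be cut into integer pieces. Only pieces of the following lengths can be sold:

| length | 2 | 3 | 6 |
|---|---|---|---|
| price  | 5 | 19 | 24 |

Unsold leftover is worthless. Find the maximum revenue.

Consider every possible first cut. r[k] is the best of p[i]+r[k−i] over all sellable i≤k.
r[1] = 0
r[2] = 5
r[3] = 19
r[4] = 19
r[5] = 24  (first piece 2, then r[3]=19)
r[6] = 38  (first piece 3, then r[3]=19)
r[7] = 38
r[8] = 43  (first piece 2, then r[6]=38)
r[9] = 57  (first piece 3, then r[6]=38)
r[10] = 57
r[11] = 62  (first piece 2, then r[9]=57)
One optimal cutting: 3 + 3 + 3 + 2 → €62.

62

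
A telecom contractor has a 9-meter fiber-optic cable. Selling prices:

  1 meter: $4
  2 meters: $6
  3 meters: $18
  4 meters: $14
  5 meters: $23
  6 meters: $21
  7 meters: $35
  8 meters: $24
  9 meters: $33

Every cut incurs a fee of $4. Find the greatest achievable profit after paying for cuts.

46

Let net[k] be the best obtainable value from length k. For each k, try every first piece i and keep the best of price[i] + net[k−i] minus the 4 cut fee when i<k.
net[1] = 4
net[2] = 6
net[3] = 18
net[4] = 18  (first piece 1, then net[3]=18)
net[5] = 23
net[6] = 32  (first piece 3, then net[3]=18)
net[7] = 35
net[8] = 37  (first piece 3, then net[5]=23)
net[9] = 46  (first piece 3, then net[6]=32)
One optimal plan: pieces 3 + 3 + 3 (2 cuts) → $54 − $8 = $46.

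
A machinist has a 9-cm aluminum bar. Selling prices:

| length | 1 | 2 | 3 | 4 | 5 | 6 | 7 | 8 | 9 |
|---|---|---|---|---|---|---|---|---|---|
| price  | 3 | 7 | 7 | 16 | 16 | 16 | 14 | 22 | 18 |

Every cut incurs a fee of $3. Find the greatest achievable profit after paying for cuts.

29

Let r[k] be the best obtainable value from length k. For each k, try every first piece i and keep the best of price[i] + r[k−i] minus the 3 cut fee when i<k.
r[1] = 3
r[2] = 7
r[3] = 7  (first piece 1, then r[2]=7)
r[4] = 16
r[5] = 16  (first piece 1, then r[4]=16)
r[6] = 20  (first piece 2, then r[4]=16)
r[7] = 20  (first piece 1, then r[6]=20)
r[8] = 29  (first piece 4, then r[4]=16)
r[9] = 29  (first piece 1, then r[8]=29)
One optimal plan: pieces 4 + 4 + 1 (2 cuts) → $35 − $6 = $29.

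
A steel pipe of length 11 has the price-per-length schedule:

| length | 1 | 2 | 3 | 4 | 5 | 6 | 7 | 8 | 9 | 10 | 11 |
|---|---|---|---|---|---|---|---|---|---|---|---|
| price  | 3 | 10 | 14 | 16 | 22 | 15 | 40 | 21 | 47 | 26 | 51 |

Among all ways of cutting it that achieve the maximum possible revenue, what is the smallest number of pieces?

3

Build r[k] bottom-up: r[k] = max over allowed piece i of (p[i] + r[k−i]).
r[1] = 3
r[2] = 10
r[3] = 14
r[4] = 20  (first piece 2, then r[2]=10)
r[5] = 24  (first piece 2, then r[3]=14)
r[6] = 30  (first piece 2, then r[4]=20)
r[7] = 40
r[8] = 43  (first piece 1, then r[7]=40)
r[9] = 50  (first piece 2, then r[7]=40)
r[10] = 54  (first piece 3, then r[7]=40)
r[11] = 60  (first piece 2, then r[9]=50)
Maximum revenue is $60.
Now minimize piece count subject to staying optimal: for each k, pieces[k] = 1 + min over i with p[i]+r[k−i]=r[k] of pieces[k−i].
pieces[8] = 2
pieces[9] = 2
pieces[10] = 2
pieces[11] = 3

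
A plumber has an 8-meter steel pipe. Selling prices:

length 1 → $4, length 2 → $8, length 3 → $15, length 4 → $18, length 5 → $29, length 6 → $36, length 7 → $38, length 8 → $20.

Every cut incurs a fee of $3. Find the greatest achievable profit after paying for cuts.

Consider every possible first cut. net[k] is the best of p[i]+net[k−i] over all sellable i≤k, charging 3 whenever i<k.
net[1] = 4
net[2] = max(4+4-3, 8+0) = 8
net[3] = max(4+8-3, 8+4-3, 15+0) = 15
net[4] = max(4+15-3, 8+8-3, 15+4-3, 18+0) = 18
net[5] = max(4+18-3, 8+15-3, 15+8-3, 18+4-3, 29+0) = 29
net[6] = max(4+29-3, 8+18-3, 15+15-3, 18+8-3, 29+4-3, 36+0) = 36
net[7] = max(4+36-3, 8+29-3, 15+18-3, …, 36+4-3, 38+0) = 38
net[8] = max(4+38-3, 8+36-3, 15+29-3, …, 38+4-3, 20+0) = 41
One optimal plan: pieces 6 + 2 (1 cut) → $44 − $3 = $41.

41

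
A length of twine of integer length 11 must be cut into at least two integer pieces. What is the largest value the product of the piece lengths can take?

Fill f[k] for k=2..11: at each k try every first piece i and multiply by the better of (k−i) uncut or f[k−i].
f[2] = 1×max(1,0) = 1×1 = 1
f[3] = 1×max(2,1) = 1×2 = 2
f[4] = 2×max(2,1) = 2×2 = 4
f[5] = 2×max(3,2) = 2×3 = 6
f[6] = 3×max(3,2) = 3×3 = 9
f[7] = 2×max(5,6) = 2×6 = 12
f[8] = 2×max(6,9) = 2×9 = 18
f[9] = 3×max(6,9) = 3×9 = 27
f[10] = 2×max(8,18) = 2×18 = 36
f[11] = 2×max(9,27) = 2×27 = 54
One optimal split: 3 + 3 + 3 + 2; product 3×3×3×2 = 54.

54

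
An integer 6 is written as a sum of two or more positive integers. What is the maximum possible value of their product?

Let P[k] be the best product for length k (with at least one cut). For each first piece i, the rest contributes max(k−i, P[k−i]).
P[2] = 1*max(1,0) = 1*1 = 1
P[3] = 1*max(2,1) = 1*2 = 2
P[4] = 2*max(2,1) = 2*2 = 4
P[5] = 2*max(3,2) = 2*3 = 6
P[6] = 3*max(3,2) = 3*3 = 9
One optimal split: 3 + 3; product 3*3 = 9.

9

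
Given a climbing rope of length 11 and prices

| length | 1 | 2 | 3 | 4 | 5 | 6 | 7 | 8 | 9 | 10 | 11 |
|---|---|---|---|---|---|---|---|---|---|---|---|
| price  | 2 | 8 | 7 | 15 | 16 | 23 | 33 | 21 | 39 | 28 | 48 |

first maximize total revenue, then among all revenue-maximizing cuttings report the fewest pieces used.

Let r[k] be the best obtainable value from length k. For each k, try every first piece i and keep the best of price[i] + r[k−i].
r[1] = 2
r[2] = max(2+2, 8+0) = 8
r[3] = max(2+8, 8+2, 7+0) = 10
r[4] = max(2+10, 8+8, 7+2, 15+0) = 16
r[5] = max(2+16, 8+10, 7+8, 15+2, 16+0) = 18
r[6] = max(2+18, 8+16, 7+10, 15+8, 16+2, 23+0) = 24
r[7] = max(2+24, 8+18, 7+16, …, 23+2, 33+0) = 33
r[8] = max(2+33, 8+24, 7+18, …, 33+2, 21+0) = 35
r[9] = max(2+35, 8+33, 7+24, …, 21+2, 39+0) = 41
r[10] = max(2+41, 8+35, 7+33, …, 39+2, 28+0) = 43
r[11] = max(2+43, 8+41, 7+35, …, 28+2, 48+0) = 49
Maximum revenue is €49.
Now minimize piece count subject to staying optimal: for each k, pieces[k] = 1 + min over i with p[i]+r[k−i]=r[k] of pieces[k−i].
pieces[8] = 2
pieces[9] = 2
pieces[10] = 3
pieces[11] = 3

3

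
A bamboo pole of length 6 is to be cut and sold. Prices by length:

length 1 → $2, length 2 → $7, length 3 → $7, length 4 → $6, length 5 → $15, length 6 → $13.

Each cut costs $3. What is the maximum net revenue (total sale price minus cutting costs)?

Consider every possible first cut. v[k] is the best of p[i]+v[k−i] over all sellable i≤k, charging 3 whenever i<k.
v[1] = 2
v[2] = 7
v[3] = 7
v[4] = 11  (first piece 2, then v[2]=7)
v[5] = 15
v[6] = 15  (first piece 2, then v[4]=11)
One optimal plan: pieces 2 + 2 + 2 (2 cuts) → $21 − $6 = $15.

15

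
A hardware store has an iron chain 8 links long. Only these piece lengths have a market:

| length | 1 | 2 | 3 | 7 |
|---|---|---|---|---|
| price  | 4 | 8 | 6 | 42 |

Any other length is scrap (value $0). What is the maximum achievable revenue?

46

Let best[k] be the best obtainable value from length k. For each k, try every first piece i and keep the best of price[i] + best[k−i].
best[1] = 4
best[2] = 8  (first piece 1, then best[1]=4)
best[3] = 12  (first piece 1, then best[2]=8)
best[4] = 16  (first piece 1, then best[3]=12)
best[5] = 20  (first piece 1, then best[4]=16)
best[6] = 24  (first piece 1, then best[5]=20)
best[7] = 42
best[8] = 46  (first piece 1, then best[7]=42)
One optimal cutting: 7 + 1 → $46.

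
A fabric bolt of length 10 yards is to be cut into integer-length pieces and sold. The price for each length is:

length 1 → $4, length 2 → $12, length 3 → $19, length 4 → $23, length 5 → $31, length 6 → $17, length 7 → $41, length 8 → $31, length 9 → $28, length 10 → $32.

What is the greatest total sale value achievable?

62

Build r[k] bottom-up: r[k] = max over allowed piece i of (p[i] + r[k−i]).
r[1] = 4
r[2] = 12
r[3] = 19
r[4] = 24  (first piece 2, then r[2]=12)
r[5] = 31  (first piece 2, then r[3]=19)
r[6] = 38  (first piece 3, then r[3]=19)
r[7] = 43  (first piece 2, then r[5]=31)
r[8] = 50  (first piece 2, then r[6]=38)
r[9] = 57  (first piece 3, then r[6]=38)
r[10] = 62  (first piece 2, then r[8]=50)
One optimal cutting: 3 + 3 + 2 + 2 → $19 + $19 + $12 + $12 = $62.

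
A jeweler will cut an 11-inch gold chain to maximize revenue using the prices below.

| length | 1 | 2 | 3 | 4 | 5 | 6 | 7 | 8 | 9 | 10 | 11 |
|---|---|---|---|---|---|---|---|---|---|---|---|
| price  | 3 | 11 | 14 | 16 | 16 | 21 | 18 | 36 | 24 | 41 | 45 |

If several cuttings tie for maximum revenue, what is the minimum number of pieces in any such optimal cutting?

Let r[k] be the best obtainable value from length k. For each k, try every first piece i and keep the best of price[i] + r[k−i].
r[1] = 3
r[2] = max(3+3, 11+0) = 11
r[3] = max(3+11, 11+3, 14+0) = 14
r[4] = max(3+14, 11+11, 14+3, 16+0) = 22
r[5] = max(3+22, 11+14, 14+11, 16+3, 16+0) = 25
r[6] = max(3+25, 11+22, 14+14, 16+11, 16+3, 21+0) = 33
r[7] = max(3+33, 11+25, 14+22, …, 21+3, 18+0) = 36
r[8] = max(3+36, 11+33, 14+25, …, 18+3, 36+0) = 44
r[9] = max(3+44, 11+36, 14+33, …, 36+3, 24+0) = 47
r[10] = max(3+47, 11+44, 14+36, …, 24+3, 41+0) = 55
r[11] = max(3+55, 11+47, 14+44, …, 41+3, 45+0) = 58
Maximum revenue is $58.
Now minimize piece count subject to staying optimal: for each k, pieces[k] = 1 + min over i with p[i]+r[k−i]=r[k] of pieces[k−i].
pieces[8] = 4
pieces[9] = 4
pieces[10] = 5
pieces[11] = 5

5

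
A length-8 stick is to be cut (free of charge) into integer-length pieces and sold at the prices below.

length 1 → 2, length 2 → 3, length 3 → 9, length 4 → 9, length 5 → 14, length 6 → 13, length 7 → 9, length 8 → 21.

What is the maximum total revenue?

Build best[k] bottom-up: best[k] = max over allowed piece i of (p[i] + best[k−i]).
best[1] = 2
best[2] = max(2+2, 3+0) = 4
best[3] = max(2+4, 3+2, 9+0) = 9
best[4] = max(2+9, 3+4, 9+2, 9+0) = 11
best[5] = max(2+11, 3+9, 9+4, 9+2, 14+0) = 14
best[6] = max(2+14, 3+11, 9+9, 9+4, 14+2, 13+0) = 18
best[7] = max(2+18, 3+14, 9+11, …, 13+2, 9+0) = 20
best[8] = max(2+20, 3+18, 9+14, …, 9+2, 21+0) = 23
One optimal cutting: 5 + 3 → 14 + 9 = 23.

23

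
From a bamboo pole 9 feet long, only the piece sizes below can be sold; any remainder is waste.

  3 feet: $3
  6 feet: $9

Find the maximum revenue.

12

Consider every possible first cut. r[k] is the best of p[i]+r[k−i] over all sellable i≤k.
r[1] = 0
r[2] = 0
r[3] = 3
r[4] = 3
r[5] = 3
r[6] = max(3+3, 9+0) = 9
r[7] = max(3+3, 9+0) = 9
r[8] = max(3+3, 9+0) = 9
r[9] = max(3+9, 9+3) = 12
One optimal cutting: 6 + 3 → $12.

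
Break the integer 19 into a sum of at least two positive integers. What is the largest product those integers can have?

972

Let f[k] be the best product for length k (with at least one cut). For each first piece i, the rest contributes max(k−i, f[k−i]).
Small cases: f[2]=1, f[3]=2, f[4]=4, f[5]=6, f[6]=9, f[7]=12, f[8]=18, f[9]=27, f[10]=36, f[11]=54.
f[12] = 3*max(9,27) = 3*27 = 81
f[13] = 2*max(11,54) = 2*54 = 108
f[14] = 2*max(12,81) = 2*81 = 162
f[15] = 3*max(12,81) = 3*81 = 243
f[16] = 2*max(14,162) = 2*162 = 324
f[17] = 2*max(15,243) = 2*243 = 486
f[18] = 3*max(15,243) = 3*243 = 729
f[19] = 2*max(17,486) = 2*486 = 972
One optimal split: 3 + 3 + 3 + 3 + 3 + 2 + 2; product 3*3*3*3*3*2*2 = 972.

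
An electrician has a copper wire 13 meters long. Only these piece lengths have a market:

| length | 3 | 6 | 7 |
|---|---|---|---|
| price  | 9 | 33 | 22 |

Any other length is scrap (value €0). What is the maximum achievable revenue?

66

Consider every possible first cut. best[k] is the best of p[i]+best[k−i] over all sellable i≤k.
best[1] = 0
best[2] = 0
best[3] = 9
best[4] = 9
best[5] = 9
best[6] = 33
best[7] = 33
best[8] = 33
best[9] = 42  (first piece 3, then best[6]=33)
best[10] = 42
best[11] = 42
best[12] = 66  (first piece 6, then best[6]=33)
best[13] = 66
One optimal cutting: pieces 6 + 6 with 1 meter of scrap → €66.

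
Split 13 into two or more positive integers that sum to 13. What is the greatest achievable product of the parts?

Fill P[k] for k=2..13: at each k try every first piece i and multiply by the better of (k−i) uncut or P[k−i].
Small cases: P[2]=1, P[3]=2, P[4]=4, P[5]=6.
P[6] = 3·max(3,2) = 3·3 = 9
P[7] = 2·max(5,6) = 2·6 = 12
P[8] = 2·max(6,9) = 2·9 = 18
P[9] = 3·max(6,9) = 3·9 = 27
P[10] = 2·max(8,18) = 2·18 = 36
P[11] = 2·max(9,27) = 2·27 = 54
P[12] = 3·max(9,27) = 3·27 = 81
P[13] = 2·max(11,54) = 2·54 = 108
One optimal split: 3 + 3 + 3 + 2 + 2; product 3·3·3·2·2 = 108.

108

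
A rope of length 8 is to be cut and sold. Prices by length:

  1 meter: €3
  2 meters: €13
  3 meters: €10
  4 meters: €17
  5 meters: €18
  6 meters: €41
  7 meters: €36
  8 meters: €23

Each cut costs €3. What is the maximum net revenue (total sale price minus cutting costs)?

Consider every possible first cut. r[k] is the best of p[i]+r[k−i] over all sellable i≤k, charging 3 whenever i<k.
r[1] = 3
r[2] = 13
r[3] = 13  (first piece 1, then r[2]=13)
r[4] = 23  (first piece 2, then r[2]=13)
r[5] = 23  (first piece 1, then r[4]=23)
r[6] = 41
r[7] = 41  (first piece 1, then r[6]=41)
r[8] = 51  (first piece 2, then r[6]=41)
One optimal plan: pieces 6 + 2 (1 cut) → €54 − €3 = €51.

51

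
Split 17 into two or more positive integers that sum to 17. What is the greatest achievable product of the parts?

486

Fill m[k] for k=2..17: at each k try every first piece i and multiply by the better of (k−i) uncut or m[k−i].
m[2] = 1*max(1,0) = 1*1 = 1
m[3] = 1*max(2,1) = 1*2 = 2
m[4] = 2*max(2,1) = 2*2 = 4
m[5] = 2*max(3,2) = 2*3 = 6
m[6] = 3*max(3,2) = 3*3 = 9
m[7] = 2*max(5,6) = 2*6 = 12
m[8] = 2*max(6,9) = 2*9 = 18
m[9] = 3*max(6,9) = 3*9 = 27
m[10] = 2*max(8,18) = 2*18 = 36
m[11] = 2*max(9,27) = 2*27 = 54
m[12] = 3*max(9,27) = 3*27 = 81
m[13] = 2*max(11,54) = 2*54 = 108
m[14] = 2*max(12,81) = 2*81 = 162
m[15] = 3*max(12,81) = 3*81 = 243
m[16] = 2*max(14,162) = 2*162 = 324
m[17] = 2*max(15,243) = 2*243 = 486
One optimal split: 3 + 3 + 3 + 3 + 3 + 2; product 3*3*3*3*3*2 = 486.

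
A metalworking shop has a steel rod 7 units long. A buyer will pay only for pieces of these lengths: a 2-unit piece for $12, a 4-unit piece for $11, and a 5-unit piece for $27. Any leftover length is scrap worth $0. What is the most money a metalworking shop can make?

Build f[k] bottom-up: f[k] = max over allowed piece i of (p[i] + f[k−i]).
f[1] = 0
f[2] = 12
f[3] = 12
f[4] = max(12+12, 11+0) = 24
f[5] = max(12+12, 11+0, 27+0) = 27
f[6] = max(12+24, 11+12, 27+0) = 36
f[7] = max(12+27, 11+12, 27+12) = 39
One optimal cutting: 5 + 2 → $39.

39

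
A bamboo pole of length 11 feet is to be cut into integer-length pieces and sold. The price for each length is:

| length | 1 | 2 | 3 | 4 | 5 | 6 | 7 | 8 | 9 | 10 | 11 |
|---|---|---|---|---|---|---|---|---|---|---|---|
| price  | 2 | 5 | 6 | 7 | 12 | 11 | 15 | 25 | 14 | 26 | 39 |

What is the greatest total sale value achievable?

39

Consider every possible first cut. v[k] is the best of p[i]+v[k−i] over all sellable i≤k.
v[1] = 2
v[2] = 5
v[3] = 7  (first piece 1, then v[2]=5)
v[4] = 10  (first piece 2, then v[2]=5)
v[5] = 12  (first piece 1, then v[4]=10)
v[6] = 15  (first piece 2, then v[4]=10)
v[7] = 17  (first piece 1, then v[6]=15)
v[8] = 25
v[9] = 27  (first piece 1, then v[8]=25)
v[10] = 30  (first piece 2, then v[8]=25)
v[11] = 39
Best is to sell the whole 11-foot piece uncut for $39.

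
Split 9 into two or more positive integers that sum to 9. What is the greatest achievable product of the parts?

Let m[k] be the best product for length k (with at least one cut). For each first piece i, the rest contributes max(k−i, m[k−i]).
m[2] = 1×max(1,0) = 1×1 = 1
m[3] = max(1×2, 2×1) = 2
m[4] = max(1×3, 2×2, 3×1) = 4
m[5] = max(1×4, 2×3, 3×2, 4×1) = 6
m[6] = max(1×6, 2×4, 3×3, 4×2, 5×1) = 9
m[7] = max(1×9, 2×6, 3×4, 4×3, 5×2, 6×1) = 12
m[8] = max(1×12, 2×9, 3×6, …, 6×2, 7×1) = 18
m[9] = max(1×18, 2×12, 3×9, …, 7×2, 8×1) = 27
One optimal split: 3 + 3 + 3; product 3×3×3 = 27.

27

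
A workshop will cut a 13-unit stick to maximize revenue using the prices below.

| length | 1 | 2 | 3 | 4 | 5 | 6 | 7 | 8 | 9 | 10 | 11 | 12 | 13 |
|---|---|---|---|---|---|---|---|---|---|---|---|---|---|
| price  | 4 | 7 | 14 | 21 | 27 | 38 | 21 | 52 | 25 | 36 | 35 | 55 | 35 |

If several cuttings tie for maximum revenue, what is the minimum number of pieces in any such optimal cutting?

Build r[k] bottom-up: r[k] = max over allowed piece i of (p[i] + r[k−i]).
r[1] = 4
r[2] = max(4+4, 7+0) = 8
r[3] = max(4+8, 7+4, 14+0) = 14
r[4] = max(4+14, 7+8, 14+4, 21+0) = 21
r[5] = max(4+21, 7+14, 14+8, 21+4, 27+0) = 27
r[6] = max(4+27, 7+21, 14+14, 21+8, 27+4, 38+0) = 38
r[7] = max(4+38, 7+27, 14+21, …, 38+4, 21+0) = 42
r[8] = max(4+42, 7+38, 14+27, …, 21+4, 52+0) = 52
r[9] = max(4+52, 7+42, 14+38, …, 52+4, 25+0) = 56
r[10] = max(4+56, 7+52, 14+42, …, 25+4, 36+0) = 60
r[11] = max(4+60, 7+56, 14+52, …, 36+4, 35+0) = 66
r[12] = max(4+66, 7+60, 14+56, …, 35+4, 55+0) = 76
r[13] = max(4+76, 7+66, 14+60, …, 55+4, 35+0) = 80
Maximum revenue is €80.
Now minimize piece count subject to staying optimal: for each k, pieces[k] = 1 + min over i with p[i]+r[k−i]=r[k] of pieces[k−i].
pieces[10] = 3
pieces[11] = 2
pieces[12] = 2
pieces[13] = 3

3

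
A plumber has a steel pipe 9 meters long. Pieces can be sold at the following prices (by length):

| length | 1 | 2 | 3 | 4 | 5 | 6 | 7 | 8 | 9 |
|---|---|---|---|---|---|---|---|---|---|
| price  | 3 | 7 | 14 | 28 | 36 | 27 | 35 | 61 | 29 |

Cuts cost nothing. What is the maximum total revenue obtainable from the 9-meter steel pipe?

Build v[k] bottom-up: v[k] = max over allowed piece i of (p[i] + v[k−i]).
v[1] = 3
v[2] = 7
v[3] = 14
v[4] = 28
v[5] = 36
v[6] = 39  (first piece 1, then v[5]=36)
v[7] = 43  (first piece 2, then v[5]=36)
v[8] = 61
v[9] = 64  (first piece 1, then v[8]=61)
One optimal cutting: 8 + 1 → $61 + $3 = $64.

64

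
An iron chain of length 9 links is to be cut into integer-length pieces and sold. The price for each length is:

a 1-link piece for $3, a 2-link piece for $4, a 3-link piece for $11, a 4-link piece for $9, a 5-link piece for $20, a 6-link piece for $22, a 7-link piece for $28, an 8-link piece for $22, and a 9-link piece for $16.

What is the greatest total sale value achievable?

34

Consider every possible first cut. best[k] is the best of p[i]+best[k−i] over all sellable i≤k.
best[1] = 3
best[2] = max(3+3, 4+0) = 6
best[3] = max(3+6, 4+3, 11+0) = 11
best[4] = max(3+11, 4+6, 11+3, 9+0) = 14
best[5] = max(3+14, 4+11, 11+6, 9+3, 20+0) = 20
best[6] = max(3+20, 4+14, 11+11, 9+6, 20+3, 22+0) = 23
best[7] = max(3+23, 4+20, 11+14, …, 22+3, 28+0) = 28
best[8] = max(3+28, 4+23, 11+20, …, 28+3, 22+0) = 31
best[9] = max(3+31, 4+28, 11+23, …, 22+3, 16+0) = 34
One optimal cutting: 7 + 1 + 1 → $28 + $3 + $3 = $34.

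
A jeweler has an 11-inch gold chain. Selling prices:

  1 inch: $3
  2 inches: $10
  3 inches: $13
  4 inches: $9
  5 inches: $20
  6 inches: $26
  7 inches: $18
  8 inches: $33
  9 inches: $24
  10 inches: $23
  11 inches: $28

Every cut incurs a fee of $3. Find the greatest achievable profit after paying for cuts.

Consider every possible first cut. v[k] is the best of p[i]+v[k−i] over all sellable i≤k, charging 3 whenever i<k.
v[1] = 3
v[2] = max(3+3-3, 10+0) = 10
v[3] = max(3+10-3, 10+3-3, 13+0) = 13
v[4] = max(3+13-3, 10+10-3, 13+3-3, 9+0) = 17
v[5] = max(3+17-3, 10+13-3, 13+10-3, 9+3-3, 20+0) = 20
v[6] = max(3+20-3, 10+17-3, 13+13-3, 9+10-3, 20+3-3, 26+0) = 26
v[7] = max(3+26-3, 10+20-3, 13+17-3, …, 26+3-3, 18+0) = 27
v[8] = max(3+27-3, 10+26-3, 13+20-3, …, 18+3-3, 33+0) = 33
v[9] = max(3+33-3, 10+27-3, 13+26-3, …, 33+3-3, 24+0) = 36
v[10] = max(3+36-3, 10+33-3, 13+27-3, …, 24+3-3, 23+0) = 40
v[11] = max(3+40-3, 10+36-3, 13+33-3, …, 23+3-3, 28+0) = 43
One optimal plan: pieces 6 + 3 + 2 (2 cuts) → $49 − $6 = $43.

43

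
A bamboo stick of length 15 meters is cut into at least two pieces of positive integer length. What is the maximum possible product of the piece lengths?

Let g[k] be the best product for length k (with at least one cut). For each first piece i, the rest contributes max(k−i, g[k−i]).
g[2] = 1·max(1,0) = 1·1 = 1
g[3] = 1·max(2,1) = 1·2 = 2
g[4] = 2·max(2,1) = 2·2 = 4
g[5] = 2·max(3,2) = 2·3 = 6
g[6] = 3·max(3,2) = 3·3 = 9
g[7] = 2·max(5,6) = 2·6 = 12
g[8] = 2·max(6,9) = 2·9 = 18
g[9] = 3·max(6,9) = 3·9 = 27
g[10] = 2·max(8,18) = 2·18 = 36
g[11] = 2·max(9,27) = 2·27 = 54
g[12] = 3·max(9,27) = 3·27 = 81
g[13] = 2·max(11,54) = 2·54 = 108
g[14] = 2·max(12,81) = 2·81 = 162
g[15] = 3·max(12,81) = 3·81 = 243
One optimal split: 3 + 3 + 3 + 3 + 3; product 3·3·3·3·3 = 243.

243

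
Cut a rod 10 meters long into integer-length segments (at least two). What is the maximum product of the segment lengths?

36

Define g[k] = max over 1≤i<k of i · max(k−i, g[k−i]); the inner max lets the remainder stay uncut if that's better.
Small cases: g[2]=1, g[3]=2.
g[4] = 2·max(2,1) = 2·2 = 4
g[5] = 2·max(3,2) = 2·3 = 6
g[6] = 3·max(3,2) = 3·3 = 9
g[7] = 2·max(5,6) = 2·6 = 12
g[8] = 2·max(6,9) = 2·9 = 18
g[9] = 3·max(6,9) = 3·9 = 27
g[10] = 2·max(8,18) = 2·18 = 36
One optimal split: 3 + 3 + 2 + 2; product 3·3·2·2 = 36.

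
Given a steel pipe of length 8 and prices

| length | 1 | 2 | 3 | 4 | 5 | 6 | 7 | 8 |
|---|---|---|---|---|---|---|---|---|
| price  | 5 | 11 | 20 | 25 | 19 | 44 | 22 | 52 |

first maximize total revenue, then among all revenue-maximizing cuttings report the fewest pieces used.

Build r[k] bottom-up: r[k] = max over allowed piece i of (p[i] + r[k−i]).
r[1] = 5
r[2] = 11
r[3] = 20
r[4] = 25  (first piece 1, then r[3]=20)
r[5] = 31  (first piece 2, then r[3]=20)
r[6] = 44
r[7] = 49  (first piece 1, then r[6]=44)
r[8] = 55  (first piece 2, then r[6]=44)
Maximum revenue is $55.
Now minimize piece count subject to staying optimal: for each k, pieces[k] = 1 + min over i with p[i]+r[k−i]=r[k] of pieces[k−i].
pieces[5] = 2
pieces[6] = 1
pieces[7] = 2
pieces[8] = 2

2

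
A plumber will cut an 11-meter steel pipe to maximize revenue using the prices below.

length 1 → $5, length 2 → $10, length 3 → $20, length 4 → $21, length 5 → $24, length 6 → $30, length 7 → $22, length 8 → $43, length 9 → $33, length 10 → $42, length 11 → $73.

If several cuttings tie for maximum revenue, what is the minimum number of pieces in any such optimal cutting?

Consider every possible first cut. r[k] is the best of p[i]+r[k−i] over all sellable i≤k.
r[1] = 5
r[2] = max(5+5, 10+0) = 10
r[3] = max(5+10, 10+5, 20+0) = 20
r[4] = max(5+20, 10+10, 20+5, 21+0) = 25
r[5] = max(5+25, 10+20, 20+10, 21+5, 24+0) = 30
r[6] = max(5+30, 10+25, 20+20, 21+10, 24+5, 30+0) = 40
r[7] = max(5+40, 10+30, 20+25, …, 30+5, 22+0) = 45
r[8] = max(5+45, 10+40, 20+30, …, 22+5, 43+0) = 50
r[9] = max(5+50, 10+45, 20+40, …, 43+5, 33+0) = 60
r[10] = max(5+60, 10+50, 20+45, …, 33+5, 42+0) = 65
r[11] = max(5+65, 10+60, 20+50, …, 42+5, 73+0) = 73
Maximum revenue is $73.
Now minimize piece count subject to staying optimal: for each k, pieces[k] = 1 + min over i with p[i]+r[k−i]=r[k] of pieces[k−i].
pieces[8] = 3
pieces[9] = 3
pieces[10] = 4
pieces[11] = 1

1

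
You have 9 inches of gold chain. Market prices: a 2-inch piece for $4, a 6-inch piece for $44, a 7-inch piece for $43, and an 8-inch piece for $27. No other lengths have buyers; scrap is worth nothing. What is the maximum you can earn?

Consider every possible first cut. f[k] is the best of p[i]+f[k−i] over all sellable i≤k.
f[1] = 0
f[2] = 4
f[3] = 4
f[4] = 8  (first piece 2, then f[2]=4)
f[5] = 8
f[6] = 44
f[7] = 44
f[8] = 48  (first piece 2, then f[6]=44)
f[9] = 48
One optimal cutting: pieces 6 + 2 with 1 inch of scrap → $48.

48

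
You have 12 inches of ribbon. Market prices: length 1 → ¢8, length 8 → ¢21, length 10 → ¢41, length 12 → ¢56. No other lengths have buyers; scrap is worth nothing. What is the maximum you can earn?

Build f[k] bottom-up: f[k] = max over allowed piece i of (p[i] + f[k−i]).
f[1] = 8
f[2] = 16  (first piece 1, then f[1]=8)
f[3] = 24  (first piece 1, then f[2]=16)
f[4] = 32  (first piece 1, then f[3]=24)
f[5] = 40  (first piece 1, then f[4]=32)
f[6] = 48  (first piece 1, then f[5]=40)
f[7] = 56  (first piece 1, then f[6]=48)
f[8] = max(8+56, 21+0) = 64
f[9] = max(8+64, 21+8) = 72
f[10] = max(8+72, 21+16, 41+0) = 80
f[11] = max(8+80, 21+24, 41+8) = 88
f[12] = max(8+88, 21+32, 41+16, 56+0) = 96
One optimal cutting: 1 + 1 + 1 + 1 + 1 + 1 + 1 + 1 + 1 + 1 + 1 + 1 → ¢96.

96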